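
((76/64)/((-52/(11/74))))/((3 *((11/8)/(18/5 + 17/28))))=-11191/3232320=-0.00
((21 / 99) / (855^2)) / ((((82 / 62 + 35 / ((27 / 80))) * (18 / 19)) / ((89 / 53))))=19313 / 3943670647950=0.00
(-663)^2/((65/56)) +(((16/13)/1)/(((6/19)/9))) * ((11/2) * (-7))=377355.14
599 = 599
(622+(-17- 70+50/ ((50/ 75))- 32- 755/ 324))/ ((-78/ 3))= -186517/ 8424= -22.14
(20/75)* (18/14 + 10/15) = 0.52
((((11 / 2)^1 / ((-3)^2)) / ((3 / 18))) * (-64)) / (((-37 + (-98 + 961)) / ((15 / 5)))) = -352 / 413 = -0.85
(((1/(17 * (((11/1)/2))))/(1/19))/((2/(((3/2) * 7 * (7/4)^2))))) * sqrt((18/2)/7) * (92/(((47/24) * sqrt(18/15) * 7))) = 27531 * sqrt(210)/17578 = 22.70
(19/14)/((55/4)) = 38/385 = 0.10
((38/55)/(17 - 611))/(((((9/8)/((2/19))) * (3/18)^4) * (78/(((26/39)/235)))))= -256/49903425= -0.00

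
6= 6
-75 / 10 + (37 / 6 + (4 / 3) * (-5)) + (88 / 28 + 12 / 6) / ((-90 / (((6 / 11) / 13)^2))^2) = -585426241256 / 73178280175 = -8.00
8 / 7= 1.14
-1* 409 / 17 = -409 / 17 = -24.06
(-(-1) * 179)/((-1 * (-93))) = 179/93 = 1.92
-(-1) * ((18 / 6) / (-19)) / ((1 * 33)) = -1 / 209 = -0.00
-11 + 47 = 36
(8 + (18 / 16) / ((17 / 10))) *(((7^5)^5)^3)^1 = 1420588503999407618497459102648350143911198066629744590141450328427 / 68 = 20891007411755994389668520000000000000000000000000000000000000000.00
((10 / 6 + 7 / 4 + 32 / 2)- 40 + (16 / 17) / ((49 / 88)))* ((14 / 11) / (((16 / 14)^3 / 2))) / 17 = -9253895 / 4882944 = -1.90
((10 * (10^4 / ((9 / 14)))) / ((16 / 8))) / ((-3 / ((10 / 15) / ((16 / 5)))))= -437500 / 81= -5401.23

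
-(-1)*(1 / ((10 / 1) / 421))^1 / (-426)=-421 / 4260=-0.10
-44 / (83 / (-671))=29524 / 83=355.71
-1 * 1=-1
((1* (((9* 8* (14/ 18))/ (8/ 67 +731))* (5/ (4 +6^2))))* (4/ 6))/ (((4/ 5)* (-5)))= -469/ 293910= -0.00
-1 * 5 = -5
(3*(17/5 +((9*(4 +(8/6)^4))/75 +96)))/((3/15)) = 13535/9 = 1503.89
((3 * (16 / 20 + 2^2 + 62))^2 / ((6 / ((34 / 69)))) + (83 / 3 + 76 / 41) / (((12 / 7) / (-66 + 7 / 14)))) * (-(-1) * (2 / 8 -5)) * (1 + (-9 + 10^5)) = -874830317987699 / 848700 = -1030788639.08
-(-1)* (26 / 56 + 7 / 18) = 215 / 252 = 0.85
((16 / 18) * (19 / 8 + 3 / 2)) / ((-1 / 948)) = -9796 / 3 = -3265.33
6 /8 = 3 /4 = 0.75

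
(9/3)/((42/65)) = 4.64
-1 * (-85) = 85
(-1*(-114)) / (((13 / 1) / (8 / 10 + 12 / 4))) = 2166 / 65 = 33.32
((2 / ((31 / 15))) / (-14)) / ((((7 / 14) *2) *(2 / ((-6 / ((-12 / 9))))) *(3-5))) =135 / 1736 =0.08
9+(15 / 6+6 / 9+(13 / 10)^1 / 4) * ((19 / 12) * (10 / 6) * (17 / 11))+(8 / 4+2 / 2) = 249385 / 9504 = 26.24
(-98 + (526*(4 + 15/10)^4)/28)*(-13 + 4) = -34457679/224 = -153828.92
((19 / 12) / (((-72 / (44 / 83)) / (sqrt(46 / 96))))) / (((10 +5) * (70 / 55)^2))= -0.00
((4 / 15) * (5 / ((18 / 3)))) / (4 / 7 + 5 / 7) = 14 / 81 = 0.17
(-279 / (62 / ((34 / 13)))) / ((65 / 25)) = -765 / 169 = -4.53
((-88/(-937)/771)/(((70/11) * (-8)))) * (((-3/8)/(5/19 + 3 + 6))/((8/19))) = 3971/17261189120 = 0.00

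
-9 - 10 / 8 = -41 / 4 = -10.25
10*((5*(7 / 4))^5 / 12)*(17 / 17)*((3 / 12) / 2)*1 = 262609375 / 49152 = 5342.80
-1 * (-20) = 20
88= 88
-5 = -5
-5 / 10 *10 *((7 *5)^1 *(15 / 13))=-2625 / 13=-201.92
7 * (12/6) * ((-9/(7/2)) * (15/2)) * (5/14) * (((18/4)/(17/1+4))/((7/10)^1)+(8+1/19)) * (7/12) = -875475/1862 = -470.18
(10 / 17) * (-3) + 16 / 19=-298 / 323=-0.92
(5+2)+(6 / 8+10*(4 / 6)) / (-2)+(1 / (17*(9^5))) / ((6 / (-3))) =26434265 / 8030664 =3.29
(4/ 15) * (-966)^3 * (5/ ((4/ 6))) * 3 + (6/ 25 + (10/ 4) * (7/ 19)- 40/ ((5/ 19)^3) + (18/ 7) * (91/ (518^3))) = -178540069286926876639/ 33010560100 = -5408574369.72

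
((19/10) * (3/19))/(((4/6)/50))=45/2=22.50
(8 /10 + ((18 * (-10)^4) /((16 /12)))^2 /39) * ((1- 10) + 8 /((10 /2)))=-1123875001924 /325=-3458076929.00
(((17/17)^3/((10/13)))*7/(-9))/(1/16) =-728/45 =-16.18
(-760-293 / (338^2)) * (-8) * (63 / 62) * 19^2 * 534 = 1054477862760546 / 885391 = 1190974228.06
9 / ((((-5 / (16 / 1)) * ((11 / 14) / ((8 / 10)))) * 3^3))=-896 / 825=-1.09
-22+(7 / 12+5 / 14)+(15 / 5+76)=4867 / 84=57.94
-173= -173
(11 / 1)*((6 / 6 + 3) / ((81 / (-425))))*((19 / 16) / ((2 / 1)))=-88825 / 648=-137.08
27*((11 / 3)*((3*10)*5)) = 14850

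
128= 128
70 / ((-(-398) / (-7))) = -1.23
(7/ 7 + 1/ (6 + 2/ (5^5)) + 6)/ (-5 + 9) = 134389/ 75008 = 1.79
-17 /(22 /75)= -1275 /22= -57.95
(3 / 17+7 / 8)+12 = 1775 / 136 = 13.05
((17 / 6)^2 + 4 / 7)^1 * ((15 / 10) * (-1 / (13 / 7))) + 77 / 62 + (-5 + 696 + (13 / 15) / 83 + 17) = 2818975477 / 4013880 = 702.31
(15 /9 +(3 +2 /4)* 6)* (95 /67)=6460 /201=32.14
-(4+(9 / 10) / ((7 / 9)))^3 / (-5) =47045881 / 1715000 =27.43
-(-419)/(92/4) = 419/23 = 18.22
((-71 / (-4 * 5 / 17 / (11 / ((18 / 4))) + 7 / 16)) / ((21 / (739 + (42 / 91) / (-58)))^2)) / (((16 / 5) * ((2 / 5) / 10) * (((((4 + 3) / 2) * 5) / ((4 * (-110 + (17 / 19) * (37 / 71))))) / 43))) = -376414221646408000000 / 22286822103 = -16889542165.63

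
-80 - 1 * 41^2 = -1761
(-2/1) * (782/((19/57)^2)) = -14076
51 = 51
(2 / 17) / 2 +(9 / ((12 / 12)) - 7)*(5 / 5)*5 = 10.06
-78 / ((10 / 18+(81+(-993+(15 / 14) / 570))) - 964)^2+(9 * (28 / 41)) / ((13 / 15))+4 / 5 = 1695880213516596872 / 214888430431454065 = 7.89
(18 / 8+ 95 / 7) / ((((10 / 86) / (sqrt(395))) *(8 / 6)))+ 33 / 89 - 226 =-20081 / 89+ 57147 *sqrt(395) / 560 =1802.54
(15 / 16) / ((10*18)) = 1 / 192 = 0.01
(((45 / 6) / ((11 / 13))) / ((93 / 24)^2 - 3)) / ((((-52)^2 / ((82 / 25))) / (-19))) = -9348 / 549835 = -0.02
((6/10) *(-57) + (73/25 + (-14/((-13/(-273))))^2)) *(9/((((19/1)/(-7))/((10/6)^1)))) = -45362478/95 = -477499.77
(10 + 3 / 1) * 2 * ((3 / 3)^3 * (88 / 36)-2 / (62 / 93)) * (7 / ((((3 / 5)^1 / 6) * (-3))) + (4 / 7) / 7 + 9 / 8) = 319.61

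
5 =5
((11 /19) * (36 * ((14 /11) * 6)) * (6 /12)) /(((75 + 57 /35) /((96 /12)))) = 23520 /2831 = 8.31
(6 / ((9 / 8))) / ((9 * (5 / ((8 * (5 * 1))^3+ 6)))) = 1024096 / 135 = 7585.90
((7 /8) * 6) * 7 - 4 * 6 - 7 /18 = 445 /36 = 12.36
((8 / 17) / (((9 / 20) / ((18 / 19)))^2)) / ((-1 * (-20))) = 640 / 6137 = 0.10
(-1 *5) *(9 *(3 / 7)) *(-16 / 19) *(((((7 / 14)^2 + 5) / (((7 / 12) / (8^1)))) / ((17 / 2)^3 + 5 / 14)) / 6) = 0.32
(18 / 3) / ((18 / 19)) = 19 / 3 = 6.33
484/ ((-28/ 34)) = -587.71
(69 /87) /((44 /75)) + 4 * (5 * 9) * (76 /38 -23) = -4821555 /1276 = -3778.65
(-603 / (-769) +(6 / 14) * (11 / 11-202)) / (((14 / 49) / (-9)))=2067687 / 769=2688.80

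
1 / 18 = 0.06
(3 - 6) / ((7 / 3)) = -9 / 7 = -1.29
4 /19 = 0.21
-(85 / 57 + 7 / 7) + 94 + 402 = 28130 / 57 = 493.51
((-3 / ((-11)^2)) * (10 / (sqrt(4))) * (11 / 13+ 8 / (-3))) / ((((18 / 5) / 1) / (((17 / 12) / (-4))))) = -30175 / 1359072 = -0.02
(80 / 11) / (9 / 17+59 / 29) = 2465 / 869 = 2.84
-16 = -16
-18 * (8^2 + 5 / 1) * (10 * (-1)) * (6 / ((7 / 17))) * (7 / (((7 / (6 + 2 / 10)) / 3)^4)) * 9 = 170579197502712 / 300125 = 568360508.13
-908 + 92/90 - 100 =-45314/45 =-1006.98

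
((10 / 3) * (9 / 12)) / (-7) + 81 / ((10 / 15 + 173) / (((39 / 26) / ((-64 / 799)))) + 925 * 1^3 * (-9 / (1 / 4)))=-602894767 / 1676688916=-0.36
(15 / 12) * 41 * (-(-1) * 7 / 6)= 1435 / 24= 59.79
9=9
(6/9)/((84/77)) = 11/18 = 0.61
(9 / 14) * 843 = 7587 / 14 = 541.93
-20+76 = 56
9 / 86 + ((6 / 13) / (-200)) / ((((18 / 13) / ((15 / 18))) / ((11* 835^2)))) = -65956837 / 6192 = -10651.94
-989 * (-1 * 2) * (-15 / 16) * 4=-14835 / 2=-7417.50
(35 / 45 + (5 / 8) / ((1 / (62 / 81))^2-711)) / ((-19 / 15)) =-7060755 / 11511986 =-0.61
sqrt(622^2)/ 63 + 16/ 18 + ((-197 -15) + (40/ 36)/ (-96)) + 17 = -184.25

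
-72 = -72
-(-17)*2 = 34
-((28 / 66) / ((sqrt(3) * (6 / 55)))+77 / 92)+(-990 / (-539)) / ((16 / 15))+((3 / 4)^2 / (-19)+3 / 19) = 347155 / 342608-35 * sqrt(3) / 27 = -1.23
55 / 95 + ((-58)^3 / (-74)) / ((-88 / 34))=-7873170 / 7733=-1018.13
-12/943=-0.01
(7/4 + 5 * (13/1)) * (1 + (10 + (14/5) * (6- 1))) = 6675/4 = 1668.75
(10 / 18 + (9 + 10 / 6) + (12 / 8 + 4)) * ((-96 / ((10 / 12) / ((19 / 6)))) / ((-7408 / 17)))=97223 / 6945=14.00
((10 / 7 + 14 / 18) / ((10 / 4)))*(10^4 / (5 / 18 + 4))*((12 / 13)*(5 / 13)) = 732.45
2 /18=1 /9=0.11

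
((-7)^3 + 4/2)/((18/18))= -341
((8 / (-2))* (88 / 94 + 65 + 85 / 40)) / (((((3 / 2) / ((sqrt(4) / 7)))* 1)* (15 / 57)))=-972458 / 4935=-197.05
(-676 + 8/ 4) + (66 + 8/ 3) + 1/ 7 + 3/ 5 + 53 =-57917/ 105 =-551.59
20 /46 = 10 /23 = 0.43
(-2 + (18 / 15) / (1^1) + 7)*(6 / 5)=7.44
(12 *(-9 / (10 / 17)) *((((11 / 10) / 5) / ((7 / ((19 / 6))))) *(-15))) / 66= 2907 / 700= 4.15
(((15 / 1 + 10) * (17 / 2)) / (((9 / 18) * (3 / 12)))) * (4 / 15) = 1360 / 3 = 453.33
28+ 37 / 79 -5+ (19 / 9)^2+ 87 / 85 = 15745618 / 543915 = 28.95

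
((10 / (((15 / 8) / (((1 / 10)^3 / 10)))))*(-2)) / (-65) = 2 / 121875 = 0.00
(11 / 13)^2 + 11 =1980 / 169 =11.72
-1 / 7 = -0.14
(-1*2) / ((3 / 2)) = -4 / 3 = -1.33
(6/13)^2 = 36/169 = 0.21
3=3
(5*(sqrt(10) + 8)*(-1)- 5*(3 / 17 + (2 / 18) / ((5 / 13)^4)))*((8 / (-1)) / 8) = 5*sqrt(10) + 1267412 / 19125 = 82.08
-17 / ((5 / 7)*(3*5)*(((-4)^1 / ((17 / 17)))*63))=17 / 2700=0.01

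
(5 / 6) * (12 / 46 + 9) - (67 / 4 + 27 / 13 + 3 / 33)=-147353 / 13156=-11.20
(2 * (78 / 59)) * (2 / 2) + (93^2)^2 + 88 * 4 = 4413527783 / 59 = 74805555.64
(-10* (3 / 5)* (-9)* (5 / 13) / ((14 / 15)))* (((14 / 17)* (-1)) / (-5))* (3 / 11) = 2430 / 2431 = 1.00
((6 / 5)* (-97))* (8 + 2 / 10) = -23862 / 25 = -954.48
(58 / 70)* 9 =261 / 35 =7.46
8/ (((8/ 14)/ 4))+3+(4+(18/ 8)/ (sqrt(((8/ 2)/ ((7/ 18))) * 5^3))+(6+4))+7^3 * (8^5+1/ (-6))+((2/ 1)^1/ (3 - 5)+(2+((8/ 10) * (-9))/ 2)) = 3 * sqrt(70)/ 400+337183117/ 30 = 11239437.30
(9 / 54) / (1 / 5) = 5 / 6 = 0.83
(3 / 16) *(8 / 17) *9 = 27 / 34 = 0.79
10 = 10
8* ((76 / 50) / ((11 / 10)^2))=1216 / 121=10.05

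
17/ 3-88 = -247/ 3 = -82.33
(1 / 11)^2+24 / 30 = 489 / 605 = 0.81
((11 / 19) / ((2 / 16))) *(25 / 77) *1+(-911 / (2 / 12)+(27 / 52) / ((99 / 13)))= -5464.43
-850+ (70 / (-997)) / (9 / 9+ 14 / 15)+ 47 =-23218189 / 28913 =-803.04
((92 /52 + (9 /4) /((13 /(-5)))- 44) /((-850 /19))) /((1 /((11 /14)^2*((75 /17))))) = 15456177 /5890976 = 2.62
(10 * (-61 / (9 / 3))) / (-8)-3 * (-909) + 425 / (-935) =363259 / 132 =2751.96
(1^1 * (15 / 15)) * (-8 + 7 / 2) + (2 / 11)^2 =-1081 / 242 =-4.47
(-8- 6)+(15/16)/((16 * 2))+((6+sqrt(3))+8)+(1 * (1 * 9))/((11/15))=sqrt(3)+69285/5632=14.03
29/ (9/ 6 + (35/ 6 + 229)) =87/ 709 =0.12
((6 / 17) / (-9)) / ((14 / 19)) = -19 / 357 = -0.05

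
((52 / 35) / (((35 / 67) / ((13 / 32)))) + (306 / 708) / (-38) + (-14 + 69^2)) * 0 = 0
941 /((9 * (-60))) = -941 /540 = -1.74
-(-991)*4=3964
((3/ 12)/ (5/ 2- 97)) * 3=-0.01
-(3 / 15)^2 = -1 / 25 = -0.04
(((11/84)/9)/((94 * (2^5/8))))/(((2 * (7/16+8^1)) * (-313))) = -11/1501404660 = -0.00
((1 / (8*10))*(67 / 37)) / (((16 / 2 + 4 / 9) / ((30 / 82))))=0.00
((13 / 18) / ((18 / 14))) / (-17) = -91 / 2754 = -0.03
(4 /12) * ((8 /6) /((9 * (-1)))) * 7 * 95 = -2660 /81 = -32.84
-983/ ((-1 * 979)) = 983/ 979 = 1.00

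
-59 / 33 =-1.79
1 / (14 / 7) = 1 / 2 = 0.50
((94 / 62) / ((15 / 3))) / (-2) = -47 / 310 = -0.15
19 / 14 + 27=397 / 14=28.36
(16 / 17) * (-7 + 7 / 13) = -1344 / 221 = -6.08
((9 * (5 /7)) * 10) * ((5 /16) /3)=375 /56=6.70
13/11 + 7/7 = 24/11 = 2.18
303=303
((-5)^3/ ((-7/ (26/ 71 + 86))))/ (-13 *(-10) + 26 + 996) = 9125/ 6816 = 1.34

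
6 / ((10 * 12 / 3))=3 / 20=0.15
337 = 337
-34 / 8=-17 / 4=-4.25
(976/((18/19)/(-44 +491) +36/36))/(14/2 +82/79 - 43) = -109140712/3917897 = -27.86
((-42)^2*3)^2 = 28005264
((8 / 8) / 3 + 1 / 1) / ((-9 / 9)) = -4 / 3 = -1.33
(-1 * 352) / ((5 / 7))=-2464 / 5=-492.80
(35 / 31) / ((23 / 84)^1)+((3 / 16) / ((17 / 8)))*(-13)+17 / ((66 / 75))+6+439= 62304849 / 133331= 467.29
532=532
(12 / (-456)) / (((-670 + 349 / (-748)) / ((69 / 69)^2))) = 374 / 9528671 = 0.00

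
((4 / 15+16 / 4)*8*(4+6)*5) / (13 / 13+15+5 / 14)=71680 / 687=104.34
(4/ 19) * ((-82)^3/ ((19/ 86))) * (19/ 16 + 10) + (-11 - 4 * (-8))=-2121932167/ 361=-5877928.44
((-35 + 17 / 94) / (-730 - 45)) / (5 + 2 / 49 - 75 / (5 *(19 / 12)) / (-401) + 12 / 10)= 1221912363 / 170375038070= 0.01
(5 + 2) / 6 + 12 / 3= 31 / 6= 5.17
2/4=1/2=0.50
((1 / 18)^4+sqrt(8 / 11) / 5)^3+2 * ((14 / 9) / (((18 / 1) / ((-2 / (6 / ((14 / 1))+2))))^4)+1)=29386561811 * sqrt(22) / 27779483952000+53141226877296821940179 / 26570421297226302566400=2.00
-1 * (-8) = 8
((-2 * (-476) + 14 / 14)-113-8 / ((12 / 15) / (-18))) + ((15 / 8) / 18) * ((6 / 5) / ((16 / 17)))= 130577 / 128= 1020.13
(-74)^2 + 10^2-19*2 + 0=5538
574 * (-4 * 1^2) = -2296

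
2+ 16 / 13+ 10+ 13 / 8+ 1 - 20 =-431 / 104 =-4.14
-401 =-401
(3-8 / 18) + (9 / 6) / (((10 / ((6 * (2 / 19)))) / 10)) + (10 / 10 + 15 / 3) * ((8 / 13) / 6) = 4.12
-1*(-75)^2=-5625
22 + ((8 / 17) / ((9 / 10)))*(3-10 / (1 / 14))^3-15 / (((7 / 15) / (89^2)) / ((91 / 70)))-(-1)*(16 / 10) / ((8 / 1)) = -17944184563 / 10710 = -1675460.74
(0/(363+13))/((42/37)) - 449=-449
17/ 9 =1.89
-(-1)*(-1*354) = -354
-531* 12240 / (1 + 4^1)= -1299888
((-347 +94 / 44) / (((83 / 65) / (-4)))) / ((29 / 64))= 63123840 / 26477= 2384.10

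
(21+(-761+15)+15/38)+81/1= -24457/38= -643.61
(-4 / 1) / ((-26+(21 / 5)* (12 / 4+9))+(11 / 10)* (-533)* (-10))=-20 / 29437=-0.00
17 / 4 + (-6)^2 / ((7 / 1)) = 263 / 28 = 9.39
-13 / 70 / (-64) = 13 / 4480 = 0.00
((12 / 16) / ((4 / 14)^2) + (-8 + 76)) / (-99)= -1235 / 1584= -0.78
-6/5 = -1.20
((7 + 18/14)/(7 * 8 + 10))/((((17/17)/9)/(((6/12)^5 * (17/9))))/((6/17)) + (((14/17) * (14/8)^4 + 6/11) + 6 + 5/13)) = 0.01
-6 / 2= -3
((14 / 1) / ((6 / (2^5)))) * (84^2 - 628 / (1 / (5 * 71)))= -48358016 / 3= -16119338.67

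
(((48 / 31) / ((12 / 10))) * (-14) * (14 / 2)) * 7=-27440 / 31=-885.16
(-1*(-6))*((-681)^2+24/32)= 5565141/2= 2782570.50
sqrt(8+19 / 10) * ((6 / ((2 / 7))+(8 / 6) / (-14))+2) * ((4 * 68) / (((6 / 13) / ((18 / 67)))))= 11410.43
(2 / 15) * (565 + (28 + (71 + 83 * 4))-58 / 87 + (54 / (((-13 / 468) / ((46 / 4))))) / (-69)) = 7916 / 45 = 175.91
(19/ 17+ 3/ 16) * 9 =3195/ 272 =11.75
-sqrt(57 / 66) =-sqrt(418) / 22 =-0.93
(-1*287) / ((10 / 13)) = -3731 / 10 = -373.10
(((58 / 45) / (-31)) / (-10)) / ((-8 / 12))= -29 / 4650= -0.01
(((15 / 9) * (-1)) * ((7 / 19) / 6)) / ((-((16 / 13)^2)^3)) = 168938315 / 5737807872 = 0.03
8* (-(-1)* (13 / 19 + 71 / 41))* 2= 30112 / 779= 38.65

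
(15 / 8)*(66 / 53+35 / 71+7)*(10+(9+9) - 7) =5178915 / 15052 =344.07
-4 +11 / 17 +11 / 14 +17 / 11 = -2675 / 2618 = -1.02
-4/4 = -1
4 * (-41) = -164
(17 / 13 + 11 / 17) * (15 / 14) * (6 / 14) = 9720 / 10829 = 0.90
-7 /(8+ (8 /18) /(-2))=-9 /10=-0.90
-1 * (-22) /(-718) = -11 /359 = -0.03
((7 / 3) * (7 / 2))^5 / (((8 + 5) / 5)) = 1412376245 / 101088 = 13971.75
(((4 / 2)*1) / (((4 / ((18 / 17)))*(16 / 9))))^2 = 0.09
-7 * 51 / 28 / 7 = -51 / 28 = -1.82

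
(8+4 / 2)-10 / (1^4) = 0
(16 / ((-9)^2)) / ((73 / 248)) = 3968 / 5913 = 0.67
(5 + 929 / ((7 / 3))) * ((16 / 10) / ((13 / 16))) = 361216 / 455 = 793.88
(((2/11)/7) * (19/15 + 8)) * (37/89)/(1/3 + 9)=5143/479710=0.01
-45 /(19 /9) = -405 /19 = -21.32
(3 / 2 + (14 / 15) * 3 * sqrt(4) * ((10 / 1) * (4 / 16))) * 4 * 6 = 372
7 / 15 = 0.47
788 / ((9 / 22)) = 17336 / 9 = 1926.22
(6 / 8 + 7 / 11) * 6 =183 / 22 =8.32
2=2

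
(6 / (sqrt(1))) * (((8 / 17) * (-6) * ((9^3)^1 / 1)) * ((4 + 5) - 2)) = -1469664 / 17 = -86450.82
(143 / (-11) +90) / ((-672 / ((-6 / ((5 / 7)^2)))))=1.35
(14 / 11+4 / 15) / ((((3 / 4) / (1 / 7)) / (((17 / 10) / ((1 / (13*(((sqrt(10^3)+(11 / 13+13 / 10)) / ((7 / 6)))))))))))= 803148 / 67375+449072*sqrt(10) / 8085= 187.57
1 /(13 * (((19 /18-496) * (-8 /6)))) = 27 /231634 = 0.00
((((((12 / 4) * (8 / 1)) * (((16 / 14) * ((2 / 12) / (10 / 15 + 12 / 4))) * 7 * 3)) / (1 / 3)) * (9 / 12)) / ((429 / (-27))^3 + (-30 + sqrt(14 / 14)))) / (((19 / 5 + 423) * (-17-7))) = 98415 / 69139098952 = 0.00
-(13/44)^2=-169/1936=-0.09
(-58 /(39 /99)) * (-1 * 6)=11484 /13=883.38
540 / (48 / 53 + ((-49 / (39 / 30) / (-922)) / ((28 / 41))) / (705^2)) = 68199647209200 / 114380974891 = 596.25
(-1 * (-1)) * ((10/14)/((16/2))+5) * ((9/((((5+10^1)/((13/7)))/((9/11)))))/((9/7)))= 2223/616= 3.61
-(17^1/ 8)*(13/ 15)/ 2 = -221/ 240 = -0.92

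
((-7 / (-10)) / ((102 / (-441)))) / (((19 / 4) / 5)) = -1029 / 323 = -3.19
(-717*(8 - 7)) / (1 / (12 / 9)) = -956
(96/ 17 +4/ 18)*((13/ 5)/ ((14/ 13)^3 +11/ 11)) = 6.79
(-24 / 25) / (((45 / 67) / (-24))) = 4288 / 125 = 34.30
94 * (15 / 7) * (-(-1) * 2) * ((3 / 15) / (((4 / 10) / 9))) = 12690 / 7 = 1812.86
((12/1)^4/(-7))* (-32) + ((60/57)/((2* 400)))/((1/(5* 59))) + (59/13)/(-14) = 1311179637/13832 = 94793.21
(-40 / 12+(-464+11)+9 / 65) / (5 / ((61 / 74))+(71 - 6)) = -5426438 / 845325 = -6.42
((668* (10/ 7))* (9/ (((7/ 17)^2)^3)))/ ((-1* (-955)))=290230129656/ 157296713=1845.11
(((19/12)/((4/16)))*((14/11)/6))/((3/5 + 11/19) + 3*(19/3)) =12635/189783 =0.07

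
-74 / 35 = -2.11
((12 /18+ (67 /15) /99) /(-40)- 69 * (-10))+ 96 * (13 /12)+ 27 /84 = 330271451 /415800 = 794.30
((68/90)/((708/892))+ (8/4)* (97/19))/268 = 422317/10139445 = 0.04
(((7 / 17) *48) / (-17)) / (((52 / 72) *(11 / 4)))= -24192 / 41327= -0.59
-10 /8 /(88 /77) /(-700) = 1 /640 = 0.00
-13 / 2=-6.50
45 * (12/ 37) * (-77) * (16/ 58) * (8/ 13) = -2661120/ 13949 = -190.77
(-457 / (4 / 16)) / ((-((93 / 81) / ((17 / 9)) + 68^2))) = 0.40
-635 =-635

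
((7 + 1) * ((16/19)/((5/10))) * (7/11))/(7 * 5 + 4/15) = 26880/110561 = 0.24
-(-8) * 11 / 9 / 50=44 / 225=0.20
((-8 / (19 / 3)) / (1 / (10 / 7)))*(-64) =15360 / 133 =115.49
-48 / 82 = -24 / 41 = -0.59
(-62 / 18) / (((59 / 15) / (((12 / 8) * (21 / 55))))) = -0.50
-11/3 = -3.67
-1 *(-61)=61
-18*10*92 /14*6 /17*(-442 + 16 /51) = 53290080 /289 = 184394.74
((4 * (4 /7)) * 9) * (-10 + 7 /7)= -1296 /7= -185.14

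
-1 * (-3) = 3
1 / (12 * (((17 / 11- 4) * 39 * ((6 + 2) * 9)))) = -11 / 909792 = -0.00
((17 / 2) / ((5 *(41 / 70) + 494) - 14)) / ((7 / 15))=255 / 6761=0.04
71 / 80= 0.89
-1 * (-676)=676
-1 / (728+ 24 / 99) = -33 / 24032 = -0.00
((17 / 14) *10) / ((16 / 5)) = 425 / 112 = 3.79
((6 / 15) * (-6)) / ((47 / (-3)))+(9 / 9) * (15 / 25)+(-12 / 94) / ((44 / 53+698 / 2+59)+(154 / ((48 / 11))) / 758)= 69749633739 / 92643849545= 0.75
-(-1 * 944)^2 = -891136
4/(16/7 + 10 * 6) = 7/109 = 0.06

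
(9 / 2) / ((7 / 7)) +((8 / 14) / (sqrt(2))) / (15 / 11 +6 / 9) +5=66*sqrt(2) / 469 +19 / 2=9.70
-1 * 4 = -4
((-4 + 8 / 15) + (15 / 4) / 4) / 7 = -607 / 1680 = -0.36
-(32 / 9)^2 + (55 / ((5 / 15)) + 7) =12908 / 81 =159.36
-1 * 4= -4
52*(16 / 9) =832 / 9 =92.44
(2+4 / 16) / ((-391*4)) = -9 / 6256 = -0.00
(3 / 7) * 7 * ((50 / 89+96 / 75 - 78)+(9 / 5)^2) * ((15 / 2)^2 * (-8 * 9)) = 78850098 / 89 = 885956.16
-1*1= -1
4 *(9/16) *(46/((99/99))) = 207/2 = 103.50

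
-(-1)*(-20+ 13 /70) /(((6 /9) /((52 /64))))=-24.15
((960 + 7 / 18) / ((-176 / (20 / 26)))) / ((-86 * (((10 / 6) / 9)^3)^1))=37806669 / 4919200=7.69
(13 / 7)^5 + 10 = 539363 / 16807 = 32.09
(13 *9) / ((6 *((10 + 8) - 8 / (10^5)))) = 243750 / 224999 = 1.08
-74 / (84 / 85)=-3145 / 42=-74.88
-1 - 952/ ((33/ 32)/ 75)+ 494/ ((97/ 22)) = -69125.32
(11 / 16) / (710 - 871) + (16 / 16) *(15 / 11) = 38519 / 28336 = 1.36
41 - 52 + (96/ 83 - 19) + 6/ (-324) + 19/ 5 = -561637/ 22410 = -25.06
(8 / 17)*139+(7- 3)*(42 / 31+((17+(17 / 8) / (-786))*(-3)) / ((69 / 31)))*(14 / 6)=-7760635913 / 57162636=-135.76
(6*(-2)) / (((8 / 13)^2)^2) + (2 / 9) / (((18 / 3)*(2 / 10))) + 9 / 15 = -11458661 / 138240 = -82.89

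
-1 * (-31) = 31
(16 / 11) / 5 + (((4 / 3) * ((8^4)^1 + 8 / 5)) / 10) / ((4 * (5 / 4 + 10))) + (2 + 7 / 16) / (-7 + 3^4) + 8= 899554499 / 43956000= 20.46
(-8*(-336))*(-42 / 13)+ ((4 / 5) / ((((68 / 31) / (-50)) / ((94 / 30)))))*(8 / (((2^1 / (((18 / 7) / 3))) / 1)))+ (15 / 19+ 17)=-260493034 / 29393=-8862.42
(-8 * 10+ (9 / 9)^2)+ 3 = -76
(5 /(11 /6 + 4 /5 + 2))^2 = 22500 /19321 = 1.16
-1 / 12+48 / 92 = 121 / 276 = 0.44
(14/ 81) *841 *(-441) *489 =-94038938/ 3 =-31346312.67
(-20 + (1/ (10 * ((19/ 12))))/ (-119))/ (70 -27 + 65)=-0.19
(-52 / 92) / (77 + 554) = -13 / 14513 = -0.00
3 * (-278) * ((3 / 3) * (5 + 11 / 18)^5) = -1460903969639 / 314928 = -4638850.69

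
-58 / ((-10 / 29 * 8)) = 841 / 40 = 21.02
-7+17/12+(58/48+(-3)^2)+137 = 1133/8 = 141.62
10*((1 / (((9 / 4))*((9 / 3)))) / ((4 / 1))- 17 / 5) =-908 / 27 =-33.63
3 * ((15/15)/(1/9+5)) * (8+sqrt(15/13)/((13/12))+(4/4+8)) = 162 * sqrt(195)/3887+459/46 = 10.56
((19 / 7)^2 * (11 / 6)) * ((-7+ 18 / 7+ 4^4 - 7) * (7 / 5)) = 4624.73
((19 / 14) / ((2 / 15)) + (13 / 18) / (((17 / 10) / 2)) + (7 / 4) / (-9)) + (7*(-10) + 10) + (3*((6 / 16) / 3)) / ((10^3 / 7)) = -421233509 / 8568000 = -49.16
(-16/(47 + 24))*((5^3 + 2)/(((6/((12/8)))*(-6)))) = 254/213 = 1.19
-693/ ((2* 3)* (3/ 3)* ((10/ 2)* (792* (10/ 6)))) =-7/ 400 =-0.02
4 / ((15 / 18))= 24 / 5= 4.80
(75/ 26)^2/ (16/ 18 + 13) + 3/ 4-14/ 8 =-271/ 676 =-0.40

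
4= 4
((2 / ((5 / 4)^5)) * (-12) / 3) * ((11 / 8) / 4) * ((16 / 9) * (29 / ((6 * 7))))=-653312 / 590625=-1.11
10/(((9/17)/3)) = 170/3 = 56.67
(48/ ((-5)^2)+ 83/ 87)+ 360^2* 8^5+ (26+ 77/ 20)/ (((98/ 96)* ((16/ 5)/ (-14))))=129313009952089/ 30450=4246732674.95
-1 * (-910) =910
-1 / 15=-0.07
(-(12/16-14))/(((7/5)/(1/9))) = 265/252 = 1.05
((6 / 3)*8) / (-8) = -2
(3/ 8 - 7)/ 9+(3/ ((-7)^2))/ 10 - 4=-4.73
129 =129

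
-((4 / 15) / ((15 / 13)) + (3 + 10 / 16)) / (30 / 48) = -6.17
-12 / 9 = -4 / 3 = -1.33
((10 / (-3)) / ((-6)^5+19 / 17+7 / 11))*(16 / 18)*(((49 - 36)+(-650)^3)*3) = -313999.71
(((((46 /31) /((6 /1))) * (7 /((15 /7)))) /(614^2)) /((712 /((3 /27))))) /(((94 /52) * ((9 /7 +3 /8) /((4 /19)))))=205114 /8746169347171395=0.00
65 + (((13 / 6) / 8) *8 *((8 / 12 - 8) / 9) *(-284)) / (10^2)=141778 / 2025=70.01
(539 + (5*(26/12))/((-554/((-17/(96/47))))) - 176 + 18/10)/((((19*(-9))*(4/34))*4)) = -9899191307/2182671360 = -4.54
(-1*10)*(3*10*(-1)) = 300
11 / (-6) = -11 / 6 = -1.83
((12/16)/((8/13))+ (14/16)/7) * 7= 301/32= 9.41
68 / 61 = 1.11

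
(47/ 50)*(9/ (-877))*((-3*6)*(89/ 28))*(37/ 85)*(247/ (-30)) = -1032167799/ 521815000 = -1.98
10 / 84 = 5 / 42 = 0.12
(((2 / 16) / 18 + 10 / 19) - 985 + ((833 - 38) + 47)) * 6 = -389789 / 456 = -854.80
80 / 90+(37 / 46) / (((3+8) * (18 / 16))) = 724 / 759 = 0.95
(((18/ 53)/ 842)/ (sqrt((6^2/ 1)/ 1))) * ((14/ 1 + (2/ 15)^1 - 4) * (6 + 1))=532/ 111565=0.00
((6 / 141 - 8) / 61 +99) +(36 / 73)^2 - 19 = 1223982026 / 15278243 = 80.11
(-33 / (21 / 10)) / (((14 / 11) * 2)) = -6.17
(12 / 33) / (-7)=-4 / 77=-0.05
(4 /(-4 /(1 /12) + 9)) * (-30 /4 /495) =2 /1287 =0.00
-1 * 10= -10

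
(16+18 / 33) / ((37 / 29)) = 5278 / 407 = 12.97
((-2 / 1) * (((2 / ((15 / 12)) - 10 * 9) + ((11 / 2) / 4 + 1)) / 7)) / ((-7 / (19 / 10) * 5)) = -65379 / 49000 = -1.33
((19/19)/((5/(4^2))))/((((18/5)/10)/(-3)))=-80/3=-26.67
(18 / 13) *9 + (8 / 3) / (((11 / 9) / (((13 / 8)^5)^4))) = 741450400485502353277143 / 20608471894847389696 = 35977.94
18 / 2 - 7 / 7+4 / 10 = 42 / 5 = 8.40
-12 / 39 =-4 / 13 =-0.31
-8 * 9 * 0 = 0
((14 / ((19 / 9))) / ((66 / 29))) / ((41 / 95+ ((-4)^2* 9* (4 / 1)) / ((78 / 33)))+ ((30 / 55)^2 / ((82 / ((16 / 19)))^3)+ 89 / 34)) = 17540490300190 / 1485295901783657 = 0.01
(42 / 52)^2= 441 / 676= 0.65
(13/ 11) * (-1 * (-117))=1521/ 11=138.27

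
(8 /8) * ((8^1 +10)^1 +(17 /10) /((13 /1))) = 2357 /130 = 18.13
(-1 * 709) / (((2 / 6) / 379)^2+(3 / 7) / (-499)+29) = -3201590260953 / 130949746579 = -24.45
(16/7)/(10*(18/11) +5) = 176/1645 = 0.11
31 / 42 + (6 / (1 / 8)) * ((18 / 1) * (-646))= -23442017 / 42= -558143.26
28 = 28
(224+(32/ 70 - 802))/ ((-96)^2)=-1123/ 17920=-0.06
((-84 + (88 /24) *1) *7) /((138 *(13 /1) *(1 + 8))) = -1687 /48438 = -0.03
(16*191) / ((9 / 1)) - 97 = 2183 / 9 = 242.56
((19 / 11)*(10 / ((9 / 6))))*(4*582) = 294880 / 11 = 26807.27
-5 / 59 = -0.08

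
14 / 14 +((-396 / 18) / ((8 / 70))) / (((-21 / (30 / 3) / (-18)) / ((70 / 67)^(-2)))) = -148039 / 98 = -1510.60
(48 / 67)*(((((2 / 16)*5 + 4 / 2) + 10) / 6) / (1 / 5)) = 505 / 67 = 7.54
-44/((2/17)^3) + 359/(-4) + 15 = -108385/4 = -27096.25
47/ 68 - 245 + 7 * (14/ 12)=-236.14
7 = 7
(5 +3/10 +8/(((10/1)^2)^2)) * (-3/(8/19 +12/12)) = -62947/5625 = -11.19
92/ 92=1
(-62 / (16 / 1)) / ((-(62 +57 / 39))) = 403 / 6600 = 0.06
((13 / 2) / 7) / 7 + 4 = 405 / 98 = 4.13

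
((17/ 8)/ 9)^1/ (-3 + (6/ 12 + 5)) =17/ 180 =0.09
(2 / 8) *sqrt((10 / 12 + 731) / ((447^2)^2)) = sqrt(26346) / 4795416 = 0.00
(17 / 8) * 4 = 17 / 2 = 8.50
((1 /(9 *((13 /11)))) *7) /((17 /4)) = 308 /1989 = 0.15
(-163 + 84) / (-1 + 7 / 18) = 1422 / 11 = 129.27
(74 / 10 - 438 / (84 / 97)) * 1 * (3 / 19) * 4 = -209322 / 665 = -314.77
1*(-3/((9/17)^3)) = -4913/243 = -20.22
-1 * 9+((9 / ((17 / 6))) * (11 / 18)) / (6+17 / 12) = -13221 / 1513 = -8.74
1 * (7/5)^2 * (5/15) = 49/75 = 0.65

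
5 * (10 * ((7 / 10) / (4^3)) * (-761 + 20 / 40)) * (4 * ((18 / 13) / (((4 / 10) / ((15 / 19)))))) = -2764125 / 608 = -4546.26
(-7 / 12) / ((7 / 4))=-1 / 3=-0.33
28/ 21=1.33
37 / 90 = 0.41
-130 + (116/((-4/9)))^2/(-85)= -79171/85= -931.42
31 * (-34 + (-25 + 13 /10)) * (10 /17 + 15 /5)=-1091107 /170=-6418.28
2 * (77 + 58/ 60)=2339/ 15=155.93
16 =16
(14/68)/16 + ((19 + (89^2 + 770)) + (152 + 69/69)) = 4821479/544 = 8863.01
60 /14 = 30 /7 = 4.29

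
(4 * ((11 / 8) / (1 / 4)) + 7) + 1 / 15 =436 / 15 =29.07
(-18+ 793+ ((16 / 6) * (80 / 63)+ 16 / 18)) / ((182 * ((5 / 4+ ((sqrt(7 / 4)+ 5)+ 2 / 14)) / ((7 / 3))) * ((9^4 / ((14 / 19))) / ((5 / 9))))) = 0.00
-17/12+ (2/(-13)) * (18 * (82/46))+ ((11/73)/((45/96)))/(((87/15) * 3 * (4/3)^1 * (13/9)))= -48184151/7595796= -6.34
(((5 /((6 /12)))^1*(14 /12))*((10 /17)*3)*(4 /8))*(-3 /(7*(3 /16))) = -400 /17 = -23.53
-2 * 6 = -12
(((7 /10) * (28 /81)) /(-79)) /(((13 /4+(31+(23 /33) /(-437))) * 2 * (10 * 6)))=-10241 /13741052625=-0.00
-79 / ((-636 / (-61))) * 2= -4819 / 318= -15.15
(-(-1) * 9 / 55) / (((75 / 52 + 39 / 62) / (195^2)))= 12259260 / 4081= 3003.98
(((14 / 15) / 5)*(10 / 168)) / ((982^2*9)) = 1 / 781102440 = 0.00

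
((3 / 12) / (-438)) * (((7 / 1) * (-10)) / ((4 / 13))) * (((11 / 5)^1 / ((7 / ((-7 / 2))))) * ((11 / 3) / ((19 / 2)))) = -11011 / 199728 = -0.06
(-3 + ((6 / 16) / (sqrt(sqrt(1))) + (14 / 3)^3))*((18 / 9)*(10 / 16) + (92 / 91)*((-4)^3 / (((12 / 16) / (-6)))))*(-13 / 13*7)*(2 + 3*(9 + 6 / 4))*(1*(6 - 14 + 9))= -12046537.77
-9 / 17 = -0.53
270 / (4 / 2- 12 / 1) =-27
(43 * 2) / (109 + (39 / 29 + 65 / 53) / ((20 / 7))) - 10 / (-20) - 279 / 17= -434447381 / 28715754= -15.13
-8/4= -2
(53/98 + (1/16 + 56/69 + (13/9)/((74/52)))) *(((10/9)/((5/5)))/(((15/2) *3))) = 14590867/121594284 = 0.12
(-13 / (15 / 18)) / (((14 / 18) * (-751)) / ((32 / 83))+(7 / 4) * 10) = 22464 / 2156455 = 0.01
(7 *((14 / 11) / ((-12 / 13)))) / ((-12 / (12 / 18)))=637 / 1188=0.54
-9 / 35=-0.26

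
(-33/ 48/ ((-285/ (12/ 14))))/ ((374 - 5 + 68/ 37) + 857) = 37/ 21971600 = 0.00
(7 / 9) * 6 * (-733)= -10262 / 3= -3420.67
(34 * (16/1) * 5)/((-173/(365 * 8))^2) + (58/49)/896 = 509106570083941/657001408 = 774894.18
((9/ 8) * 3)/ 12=9/ 32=0.28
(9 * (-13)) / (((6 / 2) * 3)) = -13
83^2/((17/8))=55112/17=3241.88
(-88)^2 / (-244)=-1936 / 61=-31.74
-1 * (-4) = 4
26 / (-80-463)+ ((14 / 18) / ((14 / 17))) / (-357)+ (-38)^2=98792135 / 68418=1443.95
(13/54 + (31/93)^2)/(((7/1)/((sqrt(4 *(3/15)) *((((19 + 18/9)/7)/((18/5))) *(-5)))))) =-0.19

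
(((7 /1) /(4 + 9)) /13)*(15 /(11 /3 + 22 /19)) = 1197 /9295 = 0.13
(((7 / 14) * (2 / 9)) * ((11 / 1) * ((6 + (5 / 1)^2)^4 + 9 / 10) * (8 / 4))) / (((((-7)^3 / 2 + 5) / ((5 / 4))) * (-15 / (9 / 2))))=101587409 / 19980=5084.45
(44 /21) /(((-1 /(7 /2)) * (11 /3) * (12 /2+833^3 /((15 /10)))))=-3 /578009546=-0.00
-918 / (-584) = 459 / 292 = 1.57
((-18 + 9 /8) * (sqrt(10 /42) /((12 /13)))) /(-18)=65 * sqrt(105) /1344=0.50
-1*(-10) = 10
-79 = -79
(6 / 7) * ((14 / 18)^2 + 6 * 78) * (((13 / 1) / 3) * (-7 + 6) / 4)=-493441 / 1134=-435.13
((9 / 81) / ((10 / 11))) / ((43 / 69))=253 / 1290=0.20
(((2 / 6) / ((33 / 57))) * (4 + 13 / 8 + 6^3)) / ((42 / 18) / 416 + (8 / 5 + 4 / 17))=148896540 / 2148113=69.32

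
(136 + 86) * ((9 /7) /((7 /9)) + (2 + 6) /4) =39738 /49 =810.98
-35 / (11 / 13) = -455 / 11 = -41.36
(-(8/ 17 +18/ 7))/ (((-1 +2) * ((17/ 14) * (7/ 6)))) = -4344/ 2023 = -2.15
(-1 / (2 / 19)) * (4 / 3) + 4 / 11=-12.30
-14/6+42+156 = 587/3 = 195.67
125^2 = 15625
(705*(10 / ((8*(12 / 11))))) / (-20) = -2585 / 64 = -40.39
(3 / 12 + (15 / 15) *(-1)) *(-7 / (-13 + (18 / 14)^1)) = -147 / 328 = -0.45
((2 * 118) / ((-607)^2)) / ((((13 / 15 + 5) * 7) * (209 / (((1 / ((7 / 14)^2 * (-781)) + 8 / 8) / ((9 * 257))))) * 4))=10915 / 1360161562143736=0.00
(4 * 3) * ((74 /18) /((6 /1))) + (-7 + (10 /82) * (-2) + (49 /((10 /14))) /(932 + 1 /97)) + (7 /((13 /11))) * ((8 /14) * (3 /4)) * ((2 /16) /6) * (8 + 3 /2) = 5964889 /3837600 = 1.55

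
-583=-583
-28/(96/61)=-427/24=-17.79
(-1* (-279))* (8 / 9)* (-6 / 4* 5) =-1860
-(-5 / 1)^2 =-25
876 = 876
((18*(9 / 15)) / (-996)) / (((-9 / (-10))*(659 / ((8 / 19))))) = -8 / 1039243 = -0.00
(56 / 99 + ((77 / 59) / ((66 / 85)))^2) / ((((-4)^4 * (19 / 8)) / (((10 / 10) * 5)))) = 0.03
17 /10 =1.70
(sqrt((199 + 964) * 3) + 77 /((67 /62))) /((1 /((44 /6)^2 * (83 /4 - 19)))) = 847 * sqrt(3489) /9 + 4043578 /603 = 12264.70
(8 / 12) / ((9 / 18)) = 4 / 3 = 1.33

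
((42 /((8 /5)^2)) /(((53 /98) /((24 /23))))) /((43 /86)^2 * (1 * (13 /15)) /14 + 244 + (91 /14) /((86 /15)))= 1393780500 /10793987791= 0.13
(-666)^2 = 443556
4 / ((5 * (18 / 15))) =2 / 3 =0.67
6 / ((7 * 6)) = 1 / 7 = 0.14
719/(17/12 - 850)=-8628/10183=-0.85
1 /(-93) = -1 /93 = -0.01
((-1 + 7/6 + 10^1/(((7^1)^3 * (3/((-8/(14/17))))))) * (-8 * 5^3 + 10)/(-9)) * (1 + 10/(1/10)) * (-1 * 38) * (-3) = 219744690/2401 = 91522.15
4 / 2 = 2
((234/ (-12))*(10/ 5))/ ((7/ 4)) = -156/ 7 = -22.29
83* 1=83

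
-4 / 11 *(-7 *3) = 7.64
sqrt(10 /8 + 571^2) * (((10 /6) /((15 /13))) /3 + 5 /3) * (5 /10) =29 * sqrt(1304169) /54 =613.30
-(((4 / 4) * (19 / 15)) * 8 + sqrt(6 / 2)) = -152 / 15-sqrt(3) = -11.87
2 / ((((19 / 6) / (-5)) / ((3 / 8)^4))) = -0.06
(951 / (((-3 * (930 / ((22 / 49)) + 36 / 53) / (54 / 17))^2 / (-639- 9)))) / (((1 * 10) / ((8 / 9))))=-3351294663552 / 234293330124605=-0.01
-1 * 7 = -7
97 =97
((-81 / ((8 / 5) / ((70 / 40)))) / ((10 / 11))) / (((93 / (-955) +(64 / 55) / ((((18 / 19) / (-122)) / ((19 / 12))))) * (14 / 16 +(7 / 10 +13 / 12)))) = 2412315675 / 15619120904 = 0.15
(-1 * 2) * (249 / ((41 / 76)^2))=-2876448 / 1681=-1711.15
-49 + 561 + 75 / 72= 12313 / 24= 513.04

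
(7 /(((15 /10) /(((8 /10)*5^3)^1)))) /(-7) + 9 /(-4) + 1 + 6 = -743 /12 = -61.92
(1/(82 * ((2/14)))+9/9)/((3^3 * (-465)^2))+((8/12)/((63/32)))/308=283735171/258031238850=0.00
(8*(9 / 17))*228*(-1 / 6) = -2736 / 17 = -160.94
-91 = -91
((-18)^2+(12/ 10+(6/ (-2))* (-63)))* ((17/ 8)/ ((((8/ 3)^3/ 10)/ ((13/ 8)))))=15341157/ 16384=936.35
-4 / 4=-1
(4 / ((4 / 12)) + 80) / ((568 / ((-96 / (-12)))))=92 / 71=1.30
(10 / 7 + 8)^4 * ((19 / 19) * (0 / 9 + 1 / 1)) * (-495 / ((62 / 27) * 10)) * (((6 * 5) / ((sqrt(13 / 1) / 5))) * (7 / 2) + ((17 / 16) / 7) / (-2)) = 53889436161 / 4168136- 950990049900 * sqrt(13) / 138229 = -24792599.51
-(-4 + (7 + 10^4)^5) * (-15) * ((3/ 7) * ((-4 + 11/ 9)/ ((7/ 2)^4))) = -200700980686240133606000/ 16807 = -11941511315894575689.06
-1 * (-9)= 9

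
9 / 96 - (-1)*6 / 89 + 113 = 113.16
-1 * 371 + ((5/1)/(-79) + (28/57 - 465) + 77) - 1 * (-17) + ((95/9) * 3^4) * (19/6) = 17705147/9006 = 1965.93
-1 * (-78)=78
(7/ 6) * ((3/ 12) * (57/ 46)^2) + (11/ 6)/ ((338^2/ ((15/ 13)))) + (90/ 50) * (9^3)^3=21915304362159588569/ 31426239520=697356880.65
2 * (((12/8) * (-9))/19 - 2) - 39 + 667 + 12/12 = 11848/19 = 623.58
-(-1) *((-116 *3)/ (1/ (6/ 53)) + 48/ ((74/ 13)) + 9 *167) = 2886663/ 1961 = 1472.04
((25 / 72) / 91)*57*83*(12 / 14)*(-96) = -946200 / 637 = -1485.40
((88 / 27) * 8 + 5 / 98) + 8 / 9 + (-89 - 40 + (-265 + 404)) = 97939 / 2646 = 37.01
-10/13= -0.77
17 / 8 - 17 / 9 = 17 / 72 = 0.24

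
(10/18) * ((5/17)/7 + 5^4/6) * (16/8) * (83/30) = 6175615/19278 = 320.35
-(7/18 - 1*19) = 335/18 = 18.61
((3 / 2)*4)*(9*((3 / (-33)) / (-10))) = 27 / 55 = 0.49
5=5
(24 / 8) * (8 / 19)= 24 / 19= 1.26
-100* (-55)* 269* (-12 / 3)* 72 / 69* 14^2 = -27838272000 / 23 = -1210359652.17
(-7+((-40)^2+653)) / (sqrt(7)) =2246 * sqrt(7) / 7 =848.91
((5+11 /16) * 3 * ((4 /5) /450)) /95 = 91 /285000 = 0.00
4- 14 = -10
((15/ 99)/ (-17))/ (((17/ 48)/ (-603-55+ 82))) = 46080/ 3179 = 14.50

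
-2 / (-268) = 1 / 134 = 0.01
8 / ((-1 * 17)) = -0.47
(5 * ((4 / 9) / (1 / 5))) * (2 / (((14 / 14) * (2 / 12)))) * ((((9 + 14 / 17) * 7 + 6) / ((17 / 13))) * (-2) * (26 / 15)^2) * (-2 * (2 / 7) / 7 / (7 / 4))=5718808576 / 2676429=2136.73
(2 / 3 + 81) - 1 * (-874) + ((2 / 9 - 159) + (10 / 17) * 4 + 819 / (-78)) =241355 / 306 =788.74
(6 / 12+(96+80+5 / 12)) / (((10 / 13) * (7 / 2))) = 27599 / 420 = 65.71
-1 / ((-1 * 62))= 1 / 62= 0.02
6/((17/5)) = 30/17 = 1.76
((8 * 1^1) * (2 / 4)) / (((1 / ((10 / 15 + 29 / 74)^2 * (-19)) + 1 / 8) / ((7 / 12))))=58759400 / 1965009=29.90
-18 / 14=-9 / 7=-1.29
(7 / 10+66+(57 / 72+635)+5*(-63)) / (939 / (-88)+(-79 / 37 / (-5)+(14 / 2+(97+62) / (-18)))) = -18925093 / 589829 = -32.09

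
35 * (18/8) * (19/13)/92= 1.25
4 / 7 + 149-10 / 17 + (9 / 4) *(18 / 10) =364219 / 2380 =153.03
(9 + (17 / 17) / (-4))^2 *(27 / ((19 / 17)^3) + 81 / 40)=1436096655 / 877952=1635.73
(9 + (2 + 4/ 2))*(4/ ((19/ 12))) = 624/ 19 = 32.84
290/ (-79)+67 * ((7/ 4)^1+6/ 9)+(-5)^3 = 31517/ 948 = 33.25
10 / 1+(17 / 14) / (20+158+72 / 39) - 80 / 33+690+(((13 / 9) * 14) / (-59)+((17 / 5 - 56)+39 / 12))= 154835620031 / 238984515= 647.89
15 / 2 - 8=-1 / 2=-0.50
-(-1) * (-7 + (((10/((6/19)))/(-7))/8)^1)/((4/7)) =-1271/96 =-13.24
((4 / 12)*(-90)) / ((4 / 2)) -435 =-450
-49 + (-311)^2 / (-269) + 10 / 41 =-4503292 / 11029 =-408.31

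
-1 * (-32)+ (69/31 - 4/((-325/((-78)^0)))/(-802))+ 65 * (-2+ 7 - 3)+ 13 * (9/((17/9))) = 15533435696/68681275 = 226.17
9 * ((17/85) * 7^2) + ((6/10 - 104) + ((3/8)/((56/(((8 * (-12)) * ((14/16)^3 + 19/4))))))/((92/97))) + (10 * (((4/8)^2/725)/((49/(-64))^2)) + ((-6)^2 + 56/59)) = 34989114317293/1935084605440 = 18.08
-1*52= -52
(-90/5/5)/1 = -18/5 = -3.60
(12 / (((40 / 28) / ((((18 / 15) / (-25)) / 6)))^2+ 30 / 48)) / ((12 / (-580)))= -45472 / 2500049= -0.02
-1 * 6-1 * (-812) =806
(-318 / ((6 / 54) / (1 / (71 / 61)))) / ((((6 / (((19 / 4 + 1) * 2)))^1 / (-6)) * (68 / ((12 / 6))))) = 2007693 / 2414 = 831.69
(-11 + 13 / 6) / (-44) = 53 / 264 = 0.20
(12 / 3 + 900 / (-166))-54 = -4600 / 83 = -55.42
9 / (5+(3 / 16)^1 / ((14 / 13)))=2016 / 1159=1.74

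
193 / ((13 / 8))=1544 / 13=118.77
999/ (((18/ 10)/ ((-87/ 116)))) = -1665/ 4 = -416.25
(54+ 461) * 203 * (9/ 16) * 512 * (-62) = -1866755520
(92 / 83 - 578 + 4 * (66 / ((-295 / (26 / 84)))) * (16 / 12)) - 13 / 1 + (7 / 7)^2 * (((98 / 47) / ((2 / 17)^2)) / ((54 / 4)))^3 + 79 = 307649674531872143 / 350253928142055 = 878.36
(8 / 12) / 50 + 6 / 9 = 17 / 25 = 0.68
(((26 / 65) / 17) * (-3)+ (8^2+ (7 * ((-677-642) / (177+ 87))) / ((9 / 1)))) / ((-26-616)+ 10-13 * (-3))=-12126379 / 119762280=-0.10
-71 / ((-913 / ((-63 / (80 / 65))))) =-58149 / 14608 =-3.98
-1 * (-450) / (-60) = -15 / 2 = -7.50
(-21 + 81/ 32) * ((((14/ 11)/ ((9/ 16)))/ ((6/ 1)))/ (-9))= 0.77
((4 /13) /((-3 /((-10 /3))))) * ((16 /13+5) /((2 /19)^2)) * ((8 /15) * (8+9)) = 294576 /169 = 1743.05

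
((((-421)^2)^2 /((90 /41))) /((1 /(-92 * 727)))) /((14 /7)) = -21536468338222441 /45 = -478588185293832.02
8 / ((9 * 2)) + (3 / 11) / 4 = 203 / 396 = 0.51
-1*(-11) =11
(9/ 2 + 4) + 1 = 9.50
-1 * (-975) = 975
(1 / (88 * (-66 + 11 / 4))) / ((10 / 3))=-3 / 55660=-0.00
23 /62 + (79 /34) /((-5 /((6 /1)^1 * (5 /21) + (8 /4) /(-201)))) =-2137519 /7414890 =-0.29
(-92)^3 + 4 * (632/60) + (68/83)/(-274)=-132809732758/170565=-778645.87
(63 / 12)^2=441 / 16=27.56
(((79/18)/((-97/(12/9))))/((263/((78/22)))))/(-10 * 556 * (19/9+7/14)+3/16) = 32864/586647460993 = 0.00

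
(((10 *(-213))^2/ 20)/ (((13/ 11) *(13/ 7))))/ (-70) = -499059/ 338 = -1476.51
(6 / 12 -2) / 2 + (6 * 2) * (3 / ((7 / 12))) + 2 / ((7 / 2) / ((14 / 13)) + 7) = 70211 / 1148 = 61.16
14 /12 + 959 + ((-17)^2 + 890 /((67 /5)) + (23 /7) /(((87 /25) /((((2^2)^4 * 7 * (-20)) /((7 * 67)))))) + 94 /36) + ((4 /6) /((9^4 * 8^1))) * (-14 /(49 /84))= 111192167462 /89236161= 1246.04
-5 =-5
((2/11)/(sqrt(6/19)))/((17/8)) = 0.15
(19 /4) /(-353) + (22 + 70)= 129885 /1412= 91.99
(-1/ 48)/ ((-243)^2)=-1/ 2834352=-0.00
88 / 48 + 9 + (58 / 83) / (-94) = 253391 / 23406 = 10.83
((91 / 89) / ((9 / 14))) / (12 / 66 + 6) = 7007 / 27234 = 0.26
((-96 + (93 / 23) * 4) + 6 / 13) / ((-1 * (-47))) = -23730 / 14053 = -1.69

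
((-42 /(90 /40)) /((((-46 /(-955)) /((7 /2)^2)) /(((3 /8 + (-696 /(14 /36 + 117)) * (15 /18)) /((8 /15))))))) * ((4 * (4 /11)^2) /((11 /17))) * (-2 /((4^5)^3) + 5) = 5768550474070988351475 /34727639360995328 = 166108.34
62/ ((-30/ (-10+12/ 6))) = 248/ 15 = 16.53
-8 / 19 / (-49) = 8 / 931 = 0.01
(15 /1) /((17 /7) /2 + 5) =70 /29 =2.41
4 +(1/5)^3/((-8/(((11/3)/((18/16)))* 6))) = 4478/1125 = 3.98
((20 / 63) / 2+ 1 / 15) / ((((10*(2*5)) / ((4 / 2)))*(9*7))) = 71 / 992250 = 0.00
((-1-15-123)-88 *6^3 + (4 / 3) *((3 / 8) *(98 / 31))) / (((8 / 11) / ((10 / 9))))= -2720245 / 93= -29249.95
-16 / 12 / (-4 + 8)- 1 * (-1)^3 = 2 / 3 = 0.67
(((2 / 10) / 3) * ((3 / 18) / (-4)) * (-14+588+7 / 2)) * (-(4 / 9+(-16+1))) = -10087 / 432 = -23.35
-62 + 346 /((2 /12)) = 2014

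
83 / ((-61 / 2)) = -166 / 61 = -2.72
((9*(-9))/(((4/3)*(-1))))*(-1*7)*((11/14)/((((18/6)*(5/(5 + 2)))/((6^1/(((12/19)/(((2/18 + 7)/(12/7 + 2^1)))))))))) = -184338/65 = -2835.97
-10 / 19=-0.53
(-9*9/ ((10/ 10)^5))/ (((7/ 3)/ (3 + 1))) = -972/ 7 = -138.86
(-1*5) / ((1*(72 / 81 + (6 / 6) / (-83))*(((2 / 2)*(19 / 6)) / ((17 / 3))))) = -25398 / 2489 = -10.20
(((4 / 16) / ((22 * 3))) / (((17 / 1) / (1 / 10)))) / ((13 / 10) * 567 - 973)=-0.00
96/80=6/5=1.20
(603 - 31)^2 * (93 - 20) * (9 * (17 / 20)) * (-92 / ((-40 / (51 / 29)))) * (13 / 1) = 6965587080738 / 725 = 9607706318.26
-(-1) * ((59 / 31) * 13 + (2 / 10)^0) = 798 / 31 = 25.74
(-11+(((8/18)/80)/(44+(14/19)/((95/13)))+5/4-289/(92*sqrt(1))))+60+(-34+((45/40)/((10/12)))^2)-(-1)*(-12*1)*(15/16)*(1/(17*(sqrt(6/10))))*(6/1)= 49206510853/3295522800-45*sqrt(15)/34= 9.81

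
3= 3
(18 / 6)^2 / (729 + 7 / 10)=90 / 7297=0.01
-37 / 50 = -0.74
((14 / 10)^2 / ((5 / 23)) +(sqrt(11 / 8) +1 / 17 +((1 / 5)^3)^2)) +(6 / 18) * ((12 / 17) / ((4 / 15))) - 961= -252620733 / 265625 +sqrt(22) / 4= -949.87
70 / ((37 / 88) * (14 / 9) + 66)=5544 / 5279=1.05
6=6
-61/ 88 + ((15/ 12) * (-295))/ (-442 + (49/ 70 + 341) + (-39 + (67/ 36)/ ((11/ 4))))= 1.97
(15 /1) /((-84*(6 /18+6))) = -15 /532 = -0.03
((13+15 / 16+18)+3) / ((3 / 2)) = 559 / 24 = 23.29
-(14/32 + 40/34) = -439/272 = -1.61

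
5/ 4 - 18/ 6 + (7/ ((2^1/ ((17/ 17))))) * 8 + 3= 117/ 4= 29.25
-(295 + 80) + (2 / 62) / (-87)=-1011376 / 2697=-375.00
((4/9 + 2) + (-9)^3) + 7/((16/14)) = -51871/72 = -720.43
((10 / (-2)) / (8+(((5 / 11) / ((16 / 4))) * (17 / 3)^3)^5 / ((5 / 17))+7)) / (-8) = 295795945120896 / 6082656083561041461629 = 0.00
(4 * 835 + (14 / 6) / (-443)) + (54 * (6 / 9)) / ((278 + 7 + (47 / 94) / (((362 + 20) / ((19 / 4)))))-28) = 3486470184847 / 1043811219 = 3340.13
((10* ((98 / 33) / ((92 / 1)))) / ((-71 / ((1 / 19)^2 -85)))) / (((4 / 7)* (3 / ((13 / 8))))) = 57008315 / 155631432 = 0.37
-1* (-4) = 4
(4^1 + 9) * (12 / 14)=78 / 7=11.14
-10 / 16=-5 / 8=-0.62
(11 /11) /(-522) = -1 /522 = -0.00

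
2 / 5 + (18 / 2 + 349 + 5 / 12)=21529 / 60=358.82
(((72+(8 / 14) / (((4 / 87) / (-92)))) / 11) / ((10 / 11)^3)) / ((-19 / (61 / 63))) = 6.61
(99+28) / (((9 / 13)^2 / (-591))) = -4228211 / 27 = -156600.41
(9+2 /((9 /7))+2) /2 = 113 /18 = 6.28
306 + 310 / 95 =309.26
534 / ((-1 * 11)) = -534 / 11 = -48.55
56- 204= -148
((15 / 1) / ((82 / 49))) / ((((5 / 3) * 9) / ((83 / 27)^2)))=5.65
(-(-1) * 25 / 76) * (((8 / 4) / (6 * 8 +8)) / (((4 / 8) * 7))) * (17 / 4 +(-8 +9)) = 0.02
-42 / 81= -14 / 27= -0.52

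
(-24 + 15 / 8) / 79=-177 / 632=-0.28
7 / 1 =7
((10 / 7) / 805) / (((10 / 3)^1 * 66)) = 1 / 123970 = 0.00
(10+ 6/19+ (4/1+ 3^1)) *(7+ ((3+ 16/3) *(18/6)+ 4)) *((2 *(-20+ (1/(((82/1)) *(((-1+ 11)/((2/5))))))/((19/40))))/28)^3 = -2040139021729536/1122731705125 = -1817.12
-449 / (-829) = 449 / 829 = 0.54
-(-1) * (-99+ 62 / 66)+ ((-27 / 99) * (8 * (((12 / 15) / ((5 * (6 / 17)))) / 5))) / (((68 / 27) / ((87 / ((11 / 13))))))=-4815944 / 45375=-106.14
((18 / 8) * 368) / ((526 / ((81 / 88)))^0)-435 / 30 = 1627 / 2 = 813.50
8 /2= 4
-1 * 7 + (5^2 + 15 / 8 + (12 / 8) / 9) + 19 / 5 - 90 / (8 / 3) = -1189 / 120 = -9.91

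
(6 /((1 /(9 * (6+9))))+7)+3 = 820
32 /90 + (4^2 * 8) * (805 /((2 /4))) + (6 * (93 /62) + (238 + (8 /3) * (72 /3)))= 9287611 /45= 206391.36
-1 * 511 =-511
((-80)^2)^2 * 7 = 286720000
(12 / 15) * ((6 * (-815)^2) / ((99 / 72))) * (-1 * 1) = -25506240 / 11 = -2318749.09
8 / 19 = 0.42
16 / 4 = 4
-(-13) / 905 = 13 / 905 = 0.01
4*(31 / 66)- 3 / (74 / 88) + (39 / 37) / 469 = -965791 / 572649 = -1.69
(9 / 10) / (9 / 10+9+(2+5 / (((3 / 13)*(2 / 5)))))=27 / 1982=0.01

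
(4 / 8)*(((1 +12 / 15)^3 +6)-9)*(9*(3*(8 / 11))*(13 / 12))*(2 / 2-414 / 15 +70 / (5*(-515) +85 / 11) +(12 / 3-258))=-82058522013 / 9707500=-8453.11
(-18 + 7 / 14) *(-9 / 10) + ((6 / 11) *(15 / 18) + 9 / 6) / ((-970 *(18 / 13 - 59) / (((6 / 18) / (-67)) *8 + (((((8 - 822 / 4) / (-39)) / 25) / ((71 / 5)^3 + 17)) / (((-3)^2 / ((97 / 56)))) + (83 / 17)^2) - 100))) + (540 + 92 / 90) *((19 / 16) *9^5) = 2556630928613534673211522859 / 67391727451801530624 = 37936865.92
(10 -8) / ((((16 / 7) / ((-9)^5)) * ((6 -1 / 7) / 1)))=-2893401 / 328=-8821.34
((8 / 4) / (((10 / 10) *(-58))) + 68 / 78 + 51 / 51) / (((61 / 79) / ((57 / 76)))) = 82081 / 45994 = 1.78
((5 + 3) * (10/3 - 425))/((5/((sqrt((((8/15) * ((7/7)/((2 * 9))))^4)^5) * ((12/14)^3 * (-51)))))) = 288635224064/25542772825688876953125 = 0.00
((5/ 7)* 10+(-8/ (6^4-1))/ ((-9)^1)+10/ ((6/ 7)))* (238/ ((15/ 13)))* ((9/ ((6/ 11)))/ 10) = 532955423/ 83250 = 6401.87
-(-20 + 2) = 18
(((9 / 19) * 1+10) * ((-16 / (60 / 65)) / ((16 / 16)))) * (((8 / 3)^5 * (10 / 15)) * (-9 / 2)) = 339083264 / 4617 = 73442.34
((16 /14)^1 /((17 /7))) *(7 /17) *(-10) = -560 /289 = -1.94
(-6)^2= 36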